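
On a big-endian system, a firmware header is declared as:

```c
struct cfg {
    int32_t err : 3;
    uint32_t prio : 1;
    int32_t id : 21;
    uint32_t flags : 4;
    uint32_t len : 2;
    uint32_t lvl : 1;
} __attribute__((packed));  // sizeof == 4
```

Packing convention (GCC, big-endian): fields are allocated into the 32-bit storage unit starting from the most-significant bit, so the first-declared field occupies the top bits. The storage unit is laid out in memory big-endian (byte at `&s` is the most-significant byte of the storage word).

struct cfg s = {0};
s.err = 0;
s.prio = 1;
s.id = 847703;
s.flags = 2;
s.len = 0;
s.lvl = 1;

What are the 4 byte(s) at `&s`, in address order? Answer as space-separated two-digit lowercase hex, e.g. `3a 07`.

16 77 ab 91

err:3 = 0 → 0x0 << 29 → word 0x00000000
prio:1 = 1 → 0x1 << 28 → word 0x10000000
id:21 = 847703 → 0xcef57 << 7 → word 0x1677ab80
flags:4 = 2 → 0x2 << 3 → word 0x1677ab90
len:2 = 0 → 0x0 << 1 → word 0x1677ab90
lvl:1 = 1 → 0x1 << 0 → word 0x1677ab91
word = 0x1677ab91 → big-endian bytes:
  [0]=0x16  [1]=0x77  [2]=0xab  [3]=0x91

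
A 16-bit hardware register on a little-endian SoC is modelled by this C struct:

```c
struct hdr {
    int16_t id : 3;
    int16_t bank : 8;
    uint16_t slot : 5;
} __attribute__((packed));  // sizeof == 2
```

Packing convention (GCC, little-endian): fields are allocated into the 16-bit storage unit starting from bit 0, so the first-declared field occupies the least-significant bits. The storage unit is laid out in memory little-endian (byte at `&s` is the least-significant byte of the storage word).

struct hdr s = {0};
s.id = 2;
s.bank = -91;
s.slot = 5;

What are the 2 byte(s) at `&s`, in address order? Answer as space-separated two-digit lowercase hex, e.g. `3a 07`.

[0+:3] id=2 & 0x7 = 0x2; word=0x0002
[3+:8] bank=-91 & 0xff = 0xa5; word=0x052a
[11+:5] slot=5 & 0x1f = 0x5; word=0x2d2a
word = 0x2d2a → little-endian bytes:
  [0]=0x2a  [1]=0x2d

2a 2d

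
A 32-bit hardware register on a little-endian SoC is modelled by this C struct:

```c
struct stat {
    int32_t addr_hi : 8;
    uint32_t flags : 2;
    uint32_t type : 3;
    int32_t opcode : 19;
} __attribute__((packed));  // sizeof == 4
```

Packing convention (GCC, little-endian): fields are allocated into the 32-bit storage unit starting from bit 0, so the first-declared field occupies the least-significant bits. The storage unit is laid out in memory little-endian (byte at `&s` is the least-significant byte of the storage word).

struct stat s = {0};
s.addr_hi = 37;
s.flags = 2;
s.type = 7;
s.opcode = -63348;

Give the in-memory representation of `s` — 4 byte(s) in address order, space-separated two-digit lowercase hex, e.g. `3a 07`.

25 9e 11 e1

addr_hi:8 = 37 → 0x25 << 0 → word 0x00000025
flags:2 = 2 → 0x2 << 8 → word 0x00000225
type:3 = 7 → 0x7 << 10 → word 0x00001e25
opcode:19 = -63348 → 0x7088c << 13 → word 0xe1119e25
word = 0xe1119e25 → little-endian bytes:
  [0]=0x25  [1]=0x9e  [2]=0x11  [3]=0xe1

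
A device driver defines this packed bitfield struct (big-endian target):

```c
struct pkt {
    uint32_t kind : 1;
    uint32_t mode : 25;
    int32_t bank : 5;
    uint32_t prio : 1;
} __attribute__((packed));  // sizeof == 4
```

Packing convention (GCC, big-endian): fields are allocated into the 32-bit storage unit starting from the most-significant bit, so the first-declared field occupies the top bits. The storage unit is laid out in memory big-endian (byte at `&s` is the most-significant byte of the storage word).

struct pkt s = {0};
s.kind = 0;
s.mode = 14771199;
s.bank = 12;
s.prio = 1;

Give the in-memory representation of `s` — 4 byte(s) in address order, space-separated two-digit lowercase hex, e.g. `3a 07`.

38 58 ff d9

[31+:1] kind=0 & 0x1 = 0x0; word=0x00000000
[6+:25] mode=14771199 & 0x1ffffff = 0xe163ff; word=0x3858ffc0
[1+:5] bank=12 & 0x1f = 0xc; word=0x3858ffd8
[0+:1] prio=1 & 0x1 = 0x1; word=0x3858ffd9
word = 0x3858ffd9 → big-endian bytes:
  [0]=0x38  [1]=0x58  [2]=0xff  [3]=0xd9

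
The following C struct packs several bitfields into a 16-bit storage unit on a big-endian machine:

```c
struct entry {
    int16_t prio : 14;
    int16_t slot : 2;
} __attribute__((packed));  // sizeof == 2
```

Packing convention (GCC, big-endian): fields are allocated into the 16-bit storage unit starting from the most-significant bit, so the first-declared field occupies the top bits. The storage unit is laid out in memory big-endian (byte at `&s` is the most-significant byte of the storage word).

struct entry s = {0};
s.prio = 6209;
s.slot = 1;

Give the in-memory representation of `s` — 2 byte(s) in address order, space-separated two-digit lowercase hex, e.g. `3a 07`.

prio (14b) val=6209 bits=0x1841 at bit 2: 0x6104
slot (2b) val=1 bits=0x1 at bit 0: 0x6105
word = 0x6105 → big-endian bytes:
  [0]=0x61  [1]=0x05

61 05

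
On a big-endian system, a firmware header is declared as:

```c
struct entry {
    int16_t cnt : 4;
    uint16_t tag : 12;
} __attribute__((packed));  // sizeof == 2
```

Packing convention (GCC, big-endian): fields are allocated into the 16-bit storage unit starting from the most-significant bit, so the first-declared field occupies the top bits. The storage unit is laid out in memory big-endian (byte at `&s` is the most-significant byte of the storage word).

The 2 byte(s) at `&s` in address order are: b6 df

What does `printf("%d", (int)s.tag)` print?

[0]=0xb6 [1]=0xdf (big-endian) → word 0xb6df
cnt:4 @ bit 12 → (0xb6df>>12)&0xf = 0xb
tag:12 @ bit 0 → (0xb6df>>0)&0xfff = 0x6df  ←

1759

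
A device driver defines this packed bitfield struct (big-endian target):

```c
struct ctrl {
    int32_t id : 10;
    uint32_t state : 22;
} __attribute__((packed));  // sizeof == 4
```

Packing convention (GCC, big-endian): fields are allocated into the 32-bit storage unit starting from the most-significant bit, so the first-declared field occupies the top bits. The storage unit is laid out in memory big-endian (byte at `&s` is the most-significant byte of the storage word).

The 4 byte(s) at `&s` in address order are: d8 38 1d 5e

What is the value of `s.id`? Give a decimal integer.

-160

[0]=0xd8 [1]=0x38 [2]=0x1d [3]=0x5e (big-endian) → word 0xd8381d5e
id:10 @ bit 22 → (0xd8381d5e>>22)&0x3ff = 0x360  ←
state:22 @ bit 0 → (0xd8381d5e>>0)&0x3fffff = 0x381d5e
id signed 10b, MSB=1: 864 - 1024 = -160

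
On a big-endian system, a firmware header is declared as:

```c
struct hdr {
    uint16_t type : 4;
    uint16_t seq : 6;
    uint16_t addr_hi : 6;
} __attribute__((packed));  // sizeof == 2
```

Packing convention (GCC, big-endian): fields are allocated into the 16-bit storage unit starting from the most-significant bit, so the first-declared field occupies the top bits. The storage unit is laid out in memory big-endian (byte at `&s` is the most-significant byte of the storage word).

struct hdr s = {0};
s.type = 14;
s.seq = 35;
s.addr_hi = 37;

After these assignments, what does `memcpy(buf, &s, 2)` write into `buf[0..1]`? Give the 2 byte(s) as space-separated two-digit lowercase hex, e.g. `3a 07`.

e8 e5

type:4 = 14 → 0xe << 12 → word 0xe000
seq:6 = 35 → 0x23 << 6 → word 0xe8c0
addr_hi:6 = 37 → 0x25 << 0 → word 0xe8e5
word = 0xe8e5 → big-endian bytes:
  [0]=0xe8  [1]=0xe5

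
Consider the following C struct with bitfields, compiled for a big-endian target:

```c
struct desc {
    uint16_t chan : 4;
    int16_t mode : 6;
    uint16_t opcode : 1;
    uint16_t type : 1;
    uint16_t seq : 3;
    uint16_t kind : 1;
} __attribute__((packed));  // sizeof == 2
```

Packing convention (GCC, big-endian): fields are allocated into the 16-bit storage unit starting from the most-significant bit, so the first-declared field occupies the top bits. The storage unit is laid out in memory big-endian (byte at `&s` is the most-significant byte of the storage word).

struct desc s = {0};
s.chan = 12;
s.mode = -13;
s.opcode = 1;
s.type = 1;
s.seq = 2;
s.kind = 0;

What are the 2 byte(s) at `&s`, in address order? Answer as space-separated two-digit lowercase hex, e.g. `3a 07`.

[12+:4] chan=12 & 0xf = 0xc; word=0xc000
[6+:6] mode=-13 & 0x3f = 0x33; word=0xccc0
[5+:1] opcode=1 & 0x1 = 0x1; word=0xcce0
[4+:1] type=1 & 0x1 = 0x1; word=0xccf0
[1+:3] seq=2 & 0x7 = 0x2; word=0xccf4
[0+:1] kind=0 & 0x1 = 0x0; word=0xccf4
word = 0xccf4 → big-endian bytes:
  [0]=0xcc  [1]=0xf4

cc f4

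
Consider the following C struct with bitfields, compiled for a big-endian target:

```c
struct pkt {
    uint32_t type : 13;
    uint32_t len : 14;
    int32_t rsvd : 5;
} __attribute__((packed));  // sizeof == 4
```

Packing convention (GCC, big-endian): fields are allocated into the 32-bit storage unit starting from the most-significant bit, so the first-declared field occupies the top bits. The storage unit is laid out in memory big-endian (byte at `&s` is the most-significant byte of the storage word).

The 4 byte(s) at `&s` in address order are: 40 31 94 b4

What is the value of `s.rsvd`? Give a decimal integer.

[0]=0x40 [1]=0x31 [2]=0x94 [3]=0xb4 (big-endian) → word 0x403194b4
type [19+:13] = (word>>19) & 0x1fff = 2054
len [5+:14] = (word>>5) & 0x3fff = 3237
rsvd [0+:5] = (word>>0) & 0x1f = 20  ←
rsvd signed 5b, MSB=1: 20 - 32 = -12

-12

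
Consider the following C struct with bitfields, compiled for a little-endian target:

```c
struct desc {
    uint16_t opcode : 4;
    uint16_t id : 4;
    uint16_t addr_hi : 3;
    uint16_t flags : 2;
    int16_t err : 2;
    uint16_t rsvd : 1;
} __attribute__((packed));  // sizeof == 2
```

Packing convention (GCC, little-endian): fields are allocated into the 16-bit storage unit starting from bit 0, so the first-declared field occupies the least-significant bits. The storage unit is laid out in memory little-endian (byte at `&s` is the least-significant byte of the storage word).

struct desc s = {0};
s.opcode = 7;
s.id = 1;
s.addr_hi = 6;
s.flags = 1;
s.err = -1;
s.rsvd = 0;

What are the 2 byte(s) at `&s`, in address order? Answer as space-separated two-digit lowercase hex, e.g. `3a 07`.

17 6e

opcode:4 = 7 → 0x7 << 0 → word 0x0007
id:4 = 1 → 0x1 << 4 → word 0x0017
addr_hi:3 = 6 → 0x6 << 8 → word 0x0617
flags:2 = 1 → 0x1 << 11 → word 0x0e17
err:2 = -1 → 0x3 << 13 → word 0x6e17
rsvd:1 = 0 → 0x0 << 15 → word 0x6e17
word = 0x6e17 → little-endian bytes:
  [0]=0x17  [1]=0x6e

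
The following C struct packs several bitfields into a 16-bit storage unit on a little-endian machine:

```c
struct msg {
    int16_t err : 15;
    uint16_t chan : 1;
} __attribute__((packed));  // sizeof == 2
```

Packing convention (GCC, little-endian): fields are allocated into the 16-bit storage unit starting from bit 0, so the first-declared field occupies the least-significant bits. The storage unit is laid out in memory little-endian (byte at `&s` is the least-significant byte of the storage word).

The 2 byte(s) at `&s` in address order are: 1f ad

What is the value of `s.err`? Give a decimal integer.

11551

[0]=0x1f [1]=0xad (little-endian) → word 0xad1f
err:15 @ bit 0 → (0xad1f>>0)&0x7fff = 0x2d1f  ←
chan:1 @ bit 15 → (0xad1f>>15)&0x1 = 0x1
err signed 15b, MSB=0: value = 11551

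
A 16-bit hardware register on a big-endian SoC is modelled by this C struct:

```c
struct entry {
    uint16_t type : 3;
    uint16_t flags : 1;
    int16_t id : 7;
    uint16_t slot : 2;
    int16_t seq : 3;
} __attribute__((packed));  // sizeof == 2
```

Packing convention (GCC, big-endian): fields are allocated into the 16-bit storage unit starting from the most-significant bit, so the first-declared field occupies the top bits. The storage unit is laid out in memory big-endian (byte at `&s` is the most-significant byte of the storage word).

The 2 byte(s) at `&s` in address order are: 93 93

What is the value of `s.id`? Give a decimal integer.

[0]=0x93 [1]=0x93 (big-endian) → word 0x9393
type [13+:3] = (word>>13) & 0x7 = 4
flags [12+:1] = (word>>12) & 0x1 = 1
id [5+:7] = (word>>5) & 0x7f = 28  ←
slot [3+:2] = (word>>3) & 0x3 = 2
seq [0+:3] = (word>>0) & 0x7 = 3
id signed 7b, MSB=0: value = 28

28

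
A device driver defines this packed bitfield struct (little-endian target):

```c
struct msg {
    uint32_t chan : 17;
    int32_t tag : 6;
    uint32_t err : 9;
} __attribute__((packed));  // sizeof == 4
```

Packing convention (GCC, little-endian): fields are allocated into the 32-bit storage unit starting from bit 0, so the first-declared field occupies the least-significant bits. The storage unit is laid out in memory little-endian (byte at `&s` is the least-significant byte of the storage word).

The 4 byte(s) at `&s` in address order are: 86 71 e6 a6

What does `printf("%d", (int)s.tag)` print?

-13

[0]=0x86 [1]=0x71 [2]=0xe6 [3]=0xa6 (little-endian) → word 0xa6e67186
chan [0+:17] = (word>>0) & 0x1ffff = 29062
tag [17+:6] = (word>>17) & 0x3f = 51  ←
err [23+:9] = (word>>23) & 0x1ff = 333
tag signed 6b, MSB=1: 51 - 64 = -13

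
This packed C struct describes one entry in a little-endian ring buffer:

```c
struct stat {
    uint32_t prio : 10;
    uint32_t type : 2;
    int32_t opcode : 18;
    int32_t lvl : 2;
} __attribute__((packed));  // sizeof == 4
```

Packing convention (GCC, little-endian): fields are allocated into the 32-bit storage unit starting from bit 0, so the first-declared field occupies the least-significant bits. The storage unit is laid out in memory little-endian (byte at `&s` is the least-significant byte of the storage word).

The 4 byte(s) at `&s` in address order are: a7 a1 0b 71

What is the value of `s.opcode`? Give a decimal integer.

[0]=0xa7 [1]=0xa1 [2]=0x0b [3]=0x71 (little-endian) → word 0x710ba1a7
prio:10 @ bit 0 → (0x710ba1a7>>0)&0x3ff = 0x1a7
type:2 @ bit 10 → (0x710ba1a7>>10)&0x3 = 0x0
opcode:18 @ bit 12 → (0x710ba1a7>>12)&0x3ffff = 0x310ba  ←
lvl:2 @ bit 30 → (0x710ba1a7>>30)&0x3 = 0x1
opcode signed 18b, MSB=1: 200890 - 262144 = -61254

-61254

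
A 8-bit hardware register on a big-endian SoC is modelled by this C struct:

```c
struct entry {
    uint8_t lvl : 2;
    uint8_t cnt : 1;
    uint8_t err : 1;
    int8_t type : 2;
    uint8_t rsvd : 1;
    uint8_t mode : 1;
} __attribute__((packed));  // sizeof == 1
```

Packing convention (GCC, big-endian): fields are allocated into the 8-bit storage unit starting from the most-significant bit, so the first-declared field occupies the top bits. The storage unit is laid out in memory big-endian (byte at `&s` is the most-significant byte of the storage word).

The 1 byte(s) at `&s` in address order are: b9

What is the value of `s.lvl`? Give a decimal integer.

2

[0]=0xb9 (big-endian) → word 0xb9
lvl [6+:2] = (word>>6) & 0x3 = 2  ←
cnt [5+:1] = (word>>5) & 0x1 = 1
err [4+:1] = (word>>4) & 0x1 = 1
type [2+:2] = (word>>2) & 0x3 = 2
rsvd [1+:1] = (word>>1) & 0x1 = 0
mode [0+:1] = (word>>0) & 0x1 = 1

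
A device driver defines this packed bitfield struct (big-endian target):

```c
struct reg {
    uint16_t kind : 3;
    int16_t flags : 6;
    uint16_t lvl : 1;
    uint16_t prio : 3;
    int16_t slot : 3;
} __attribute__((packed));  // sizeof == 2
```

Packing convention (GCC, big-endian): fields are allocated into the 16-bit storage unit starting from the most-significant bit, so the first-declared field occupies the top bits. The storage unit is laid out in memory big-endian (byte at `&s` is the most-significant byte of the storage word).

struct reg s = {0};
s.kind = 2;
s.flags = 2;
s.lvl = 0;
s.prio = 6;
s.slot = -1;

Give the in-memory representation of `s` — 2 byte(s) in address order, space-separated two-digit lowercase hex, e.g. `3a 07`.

41 37

kind (3b) val=2 bits=0x2 at bit 13: 0x4000
flags (6b) val=2 bits=0x2 at bit 7: 0x4100
lvl (1b) val=0 bits=0x0 at bit 6: 0x4100
prio (3b) val=6 bits=0x6 at bit 3: 0x4130
slot (3b) val=-1 bits=0x7 at bit 0: 0x4137
word = 0x4137 → big-endian bytes:
  [0]=0x41  [1]=0x37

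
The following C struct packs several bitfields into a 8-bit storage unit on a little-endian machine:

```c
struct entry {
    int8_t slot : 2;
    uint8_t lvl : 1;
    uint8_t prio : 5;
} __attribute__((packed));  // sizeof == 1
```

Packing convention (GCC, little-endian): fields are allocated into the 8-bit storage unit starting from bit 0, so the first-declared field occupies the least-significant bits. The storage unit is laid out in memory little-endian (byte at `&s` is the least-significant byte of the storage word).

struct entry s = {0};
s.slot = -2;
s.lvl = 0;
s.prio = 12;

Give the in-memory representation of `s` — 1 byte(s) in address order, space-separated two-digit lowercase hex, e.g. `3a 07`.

[0+:2] slot=-2 & 0x3 = 0x2; word=0x02
[2+:1] lvl=0 & 0x1 = 0x0; word=0x02
[3+:5] prio=12 & 0x1f = 0xc; word=0x62
word = 0x62 → little-endian bytes:
  [0]=0x62

62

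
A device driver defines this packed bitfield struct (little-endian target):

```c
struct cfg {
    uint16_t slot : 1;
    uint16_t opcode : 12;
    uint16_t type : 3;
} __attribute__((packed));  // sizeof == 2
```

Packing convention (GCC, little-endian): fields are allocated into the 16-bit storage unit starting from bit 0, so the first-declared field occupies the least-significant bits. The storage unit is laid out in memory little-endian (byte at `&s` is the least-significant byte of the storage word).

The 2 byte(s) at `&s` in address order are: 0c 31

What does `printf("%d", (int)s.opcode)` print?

[0]=0x0c [1]=0x31 (little-endian) → word 0x310c
slot:1 @ bit 0 → (0x310c>>0)&0x1 = 0x0
opcode:12 @ bit 1 → (0x310c>>1)&0xfff = 0x886  ←
type:3 @ bit 13 → (0x310c>>13)&0x7 = 0x1

2182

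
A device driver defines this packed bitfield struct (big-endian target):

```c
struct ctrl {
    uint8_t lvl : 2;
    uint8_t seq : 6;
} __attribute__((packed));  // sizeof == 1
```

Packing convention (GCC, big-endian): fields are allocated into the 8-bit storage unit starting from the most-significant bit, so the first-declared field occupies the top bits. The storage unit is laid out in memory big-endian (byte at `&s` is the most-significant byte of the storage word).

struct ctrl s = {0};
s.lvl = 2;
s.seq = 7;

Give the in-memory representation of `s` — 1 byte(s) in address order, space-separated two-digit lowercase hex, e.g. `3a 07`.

87

[6+:2] lvl=2 & 0x3 = 0x2; word=0x80
[0+:6] seq=7 & 0x3f = 0x7; word=0x87
word = 0x87 → big-endian bytes:
  [0]=0x87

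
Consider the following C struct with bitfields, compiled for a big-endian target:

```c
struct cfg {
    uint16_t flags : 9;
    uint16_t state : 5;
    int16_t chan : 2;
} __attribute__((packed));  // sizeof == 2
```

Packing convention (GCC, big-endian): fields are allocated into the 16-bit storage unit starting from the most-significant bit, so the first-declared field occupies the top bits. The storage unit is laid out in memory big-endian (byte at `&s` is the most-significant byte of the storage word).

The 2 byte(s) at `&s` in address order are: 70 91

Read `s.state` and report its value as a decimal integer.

4

[0]=0x70 [1]=0x91 (big-endian) → word 0x7091
flags:9 @ bit 7 → (0x7091>>7)&0x1ff = 0xe1
state:5 @ bit 2 → (0x7091>>2)&0x1f = 0x4  ←
chan:2 @ bit 0 → (0x7091>>0)&0x3 = 0x1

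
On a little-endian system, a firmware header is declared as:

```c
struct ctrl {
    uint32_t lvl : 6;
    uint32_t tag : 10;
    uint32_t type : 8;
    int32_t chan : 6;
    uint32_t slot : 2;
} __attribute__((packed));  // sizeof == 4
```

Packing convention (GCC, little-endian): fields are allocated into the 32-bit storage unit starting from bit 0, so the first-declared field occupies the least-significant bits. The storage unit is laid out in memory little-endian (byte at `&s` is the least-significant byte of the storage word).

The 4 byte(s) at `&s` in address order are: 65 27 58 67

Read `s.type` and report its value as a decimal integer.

[0]=0x65 [1]=0x27 [2]=0x58 [3]=0x67 (little-endian) → word 0x67582765
lvl:6 @ bit 0 → (0x67582765>>0)&0x3f = 0x25
tag:10 @ bit 6 → (0x67582765>>6)&0x3ff = 0x9d
type:8 @ bit 16 → (0x67582765>>16)&0xff = 0x58  ←
chan:6 @ bit 24 → (0x67582765>>24)&0x3f = 0x27
slot:2 @ bit 30 → (0x67582765>>30)&0x3 = 0x1

88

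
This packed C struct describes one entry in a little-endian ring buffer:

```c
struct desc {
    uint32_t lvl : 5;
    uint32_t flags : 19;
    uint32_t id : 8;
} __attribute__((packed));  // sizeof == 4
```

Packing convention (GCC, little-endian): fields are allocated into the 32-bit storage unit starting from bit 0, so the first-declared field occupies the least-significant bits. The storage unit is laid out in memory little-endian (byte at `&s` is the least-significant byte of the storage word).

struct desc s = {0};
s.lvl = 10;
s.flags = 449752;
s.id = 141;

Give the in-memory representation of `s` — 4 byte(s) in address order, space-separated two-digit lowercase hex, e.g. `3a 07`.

[0+:5] lvl=10 & 0x1f = 0xa; word=0x0000000a
[5+:19] flags=449752 & 0x7ffff = 0x6dcd8; word=0x00db9b0a
[24+:8] id=141 & 0xff = 0x8d; word=0x8ddb9b0a
word = 0x8ddb9b0a → little-endian bytes:
  [0]=0x0a  [1]=0x9b  [2]=0xdb  [3]=0x8d

0a 9b db 8d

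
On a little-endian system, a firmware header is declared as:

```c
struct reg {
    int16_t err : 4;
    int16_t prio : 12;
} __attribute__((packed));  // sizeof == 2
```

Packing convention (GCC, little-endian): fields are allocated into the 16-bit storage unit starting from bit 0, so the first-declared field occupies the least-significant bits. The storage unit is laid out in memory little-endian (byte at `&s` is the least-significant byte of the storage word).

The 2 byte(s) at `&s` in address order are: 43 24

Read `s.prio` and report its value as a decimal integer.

580

[0]=0x43 [1]=0x24 (little-endian) → word 0x2443
err [0+:4] = (word>>0) & 0xf = 3
prio [4+:12] = (word>>4) & 0xfff = 580  ←
prio signed 12b, MSB=0: value = 580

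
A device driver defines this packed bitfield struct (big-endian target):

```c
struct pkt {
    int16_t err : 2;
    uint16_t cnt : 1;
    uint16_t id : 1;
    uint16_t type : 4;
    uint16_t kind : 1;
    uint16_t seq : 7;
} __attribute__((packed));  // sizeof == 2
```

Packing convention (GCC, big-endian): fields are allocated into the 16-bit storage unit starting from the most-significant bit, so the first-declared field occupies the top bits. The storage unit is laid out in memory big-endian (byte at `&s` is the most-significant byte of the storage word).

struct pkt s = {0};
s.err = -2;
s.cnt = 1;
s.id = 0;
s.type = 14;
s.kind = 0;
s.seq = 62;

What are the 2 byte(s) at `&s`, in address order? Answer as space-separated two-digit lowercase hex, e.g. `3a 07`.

ae 3e

err (2b) val=-2 bits=0x2 at bit 14: 0x8000
cnt (1b) val=1 bits=0x1 at bit 13: 0xa000
id (1b) val=0 bits=0x0 at bit 12: 0xa000
type (4b) val=14 bits=0xe at bit 8: 0xae00
kind (1b) val=0 bits=0x0 at bit 7: 0xae00
seq (7b) val=62 bits=0x3e at bit 0: 0xae3e
word = 0xae3e → big-endian bytes:
  [0]=0xae  [1]=0x3e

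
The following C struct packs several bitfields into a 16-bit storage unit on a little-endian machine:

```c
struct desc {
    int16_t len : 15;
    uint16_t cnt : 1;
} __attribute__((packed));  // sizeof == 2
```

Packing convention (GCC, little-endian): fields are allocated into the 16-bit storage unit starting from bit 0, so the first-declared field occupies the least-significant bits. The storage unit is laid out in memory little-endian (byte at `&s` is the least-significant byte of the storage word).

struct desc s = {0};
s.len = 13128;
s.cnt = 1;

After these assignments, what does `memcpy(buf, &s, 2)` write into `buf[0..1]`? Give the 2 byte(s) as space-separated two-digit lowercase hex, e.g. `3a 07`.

48 b3

[0+:15] len=13128 & 0x7fff = 0x3348; word=0x3348
[15+:1] cnt=1 & 0x1 = 0x1; word=0xb348
word = 0xb348 → little-endian bytes:
  [0]=0x48  [1]=0xb3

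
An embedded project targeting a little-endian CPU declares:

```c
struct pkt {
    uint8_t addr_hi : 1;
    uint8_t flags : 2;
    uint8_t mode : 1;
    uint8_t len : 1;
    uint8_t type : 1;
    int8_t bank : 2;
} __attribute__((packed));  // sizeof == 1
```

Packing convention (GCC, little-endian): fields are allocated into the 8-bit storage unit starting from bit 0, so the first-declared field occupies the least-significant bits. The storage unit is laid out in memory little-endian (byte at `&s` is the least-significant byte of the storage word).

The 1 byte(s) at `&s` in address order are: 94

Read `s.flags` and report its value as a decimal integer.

[0]=0x94 (little-endian) → word 0x94
addr_hi [0+:1] = (word>>0) & 0x1 = 0
flags [1+:2] = (word>>1) & 0x3 = 2  ←
mode [3+:1] = (word>>3) & 0x1 = 0
len [4+:1] = (word>>4) & 0x1 = 1
type [5+:1] = (word>>5) & 0x1 = 0
bank [6+:2] = (word>>6) & 0x3 = 2

2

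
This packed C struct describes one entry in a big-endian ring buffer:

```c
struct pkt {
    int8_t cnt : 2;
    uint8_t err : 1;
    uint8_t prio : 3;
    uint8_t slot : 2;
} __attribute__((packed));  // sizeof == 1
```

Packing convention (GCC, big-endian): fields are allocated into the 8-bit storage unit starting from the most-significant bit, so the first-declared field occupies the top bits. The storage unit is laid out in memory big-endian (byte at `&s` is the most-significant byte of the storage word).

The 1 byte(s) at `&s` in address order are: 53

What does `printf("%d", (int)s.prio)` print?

[0]=0x53 (big-endian) → word 0x53
cnt [6+:2] = (word>>6) & 0x3 = 1
err [5+:1] = (word>>5) & 0x1 = 0
prio [2+:3] = (word>>2) & 0x7 = 4  ←
slot [0+:2] = (word>>0) & 0x3 = 3

4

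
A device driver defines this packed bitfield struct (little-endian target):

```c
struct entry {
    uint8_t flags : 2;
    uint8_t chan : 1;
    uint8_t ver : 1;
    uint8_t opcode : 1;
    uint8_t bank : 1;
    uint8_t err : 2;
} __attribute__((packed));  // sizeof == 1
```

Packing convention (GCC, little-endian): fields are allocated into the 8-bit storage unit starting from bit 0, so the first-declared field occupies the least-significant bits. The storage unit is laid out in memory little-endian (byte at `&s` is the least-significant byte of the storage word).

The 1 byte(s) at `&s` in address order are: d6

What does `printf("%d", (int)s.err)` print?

[0]=0xd6 (little-endian) → word 0xd6
flags:2 @ bit 0 → (0xd6>>0)&0x3 = 0x2
chan:1 @ bit 2 → (0xd6>>2)&0x1 = 0x1
ver:1 @ bit 3 → (0xd6>>3)&0x1 = 0x0
opcode:1 @ bit 4 → (0xd6>>4)&0x1 = 0x1
bank:1 @ bit 5 → (0xd6>>5)&0x1 = 0x0
err:2 @ bit 6 → (0xd6>>6)&0x3 = 0x3  ←

3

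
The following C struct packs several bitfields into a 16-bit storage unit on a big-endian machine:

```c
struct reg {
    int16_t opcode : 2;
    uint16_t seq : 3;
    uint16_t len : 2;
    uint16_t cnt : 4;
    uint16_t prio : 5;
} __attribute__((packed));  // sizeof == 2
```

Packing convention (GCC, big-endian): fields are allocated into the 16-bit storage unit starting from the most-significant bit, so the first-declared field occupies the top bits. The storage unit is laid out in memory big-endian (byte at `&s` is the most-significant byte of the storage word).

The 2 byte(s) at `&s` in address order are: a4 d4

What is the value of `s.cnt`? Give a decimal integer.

6

[0]=0xa4 [1]=0xd4 (big-endian) → word 0xa4d4
opcode:2 @ bit 14 → (0xa4d4>>14)&0x3 = 0x2
seq:3 @ bit 11 → (0xa4d4>>11)&0x7 = 0x4
len:2 @ bit 9 → (0xa4d4>>9)&0x3 = 0x2
cnt:4 @ bit 5 → (0xa4d4>>5)&0xf = 0x6  ←
prio:5 @ bit 0 → (0xa4d4>>0)&0x1f = 0x14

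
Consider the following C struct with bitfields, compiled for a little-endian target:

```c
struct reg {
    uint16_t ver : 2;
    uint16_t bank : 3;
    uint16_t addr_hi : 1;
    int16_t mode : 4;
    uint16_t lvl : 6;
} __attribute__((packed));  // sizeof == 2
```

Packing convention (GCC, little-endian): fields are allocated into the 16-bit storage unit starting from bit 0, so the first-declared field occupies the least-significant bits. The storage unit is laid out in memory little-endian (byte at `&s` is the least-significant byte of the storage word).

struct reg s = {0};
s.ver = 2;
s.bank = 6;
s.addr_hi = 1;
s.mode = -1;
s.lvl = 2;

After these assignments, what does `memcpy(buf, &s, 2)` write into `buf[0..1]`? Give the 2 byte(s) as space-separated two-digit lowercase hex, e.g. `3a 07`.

fa 0b

ver:2 = 2 → 0x2 << 0 → word 0x0002
bank:3 = 6 → 0x6 << 2 → word 0x001a
addr_hi:1 = 1 → 0x1 << 5 → word 0x003a
mode:4 = -1 → 0xf << 6 → word 0x03fa
lvl:6 = 2 → 0x2 << 10 → word 0x0bfa
word = 0x0bfa → little-endian bytes:
  [0]=0xfa  [1]=0x0b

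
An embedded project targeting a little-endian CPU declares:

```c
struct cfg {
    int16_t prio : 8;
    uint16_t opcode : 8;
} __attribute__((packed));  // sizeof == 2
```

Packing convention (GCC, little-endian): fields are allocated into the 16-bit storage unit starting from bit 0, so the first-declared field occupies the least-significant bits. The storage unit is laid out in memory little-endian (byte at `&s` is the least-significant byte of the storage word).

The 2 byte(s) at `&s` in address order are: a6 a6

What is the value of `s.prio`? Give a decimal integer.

-90

[0]=0xa6 [1]=0xa6 (little-endian) → word 0xa6a6
prio:8 @ bit 0 → (0xa6a6>>0)&0xff = 0xa6  ←
opcode:8 @ bit 8 → (0xa6a6>>8)&0xff = 0xa6
prio signed 8b, MSB=1: 166 - 256 = -90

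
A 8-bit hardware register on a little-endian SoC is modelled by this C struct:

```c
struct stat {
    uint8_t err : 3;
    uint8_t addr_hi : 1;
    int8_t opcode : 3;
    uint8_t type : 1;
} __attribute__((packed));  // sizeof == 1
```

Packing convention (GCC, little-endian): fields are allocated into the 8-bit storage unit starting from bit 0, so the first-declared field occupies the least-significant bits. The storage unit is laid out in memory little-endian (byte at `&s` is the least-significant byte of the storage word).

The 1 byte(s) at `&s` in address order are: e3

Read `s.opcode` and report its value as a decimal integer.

[0]=0xe3 (little-endian) → word 0xe3
err [0+:3] = (word>>0) & 0x7 = 3
addr_hi [3+:1] = (word>>3) & 0x1 = 0
opcode [4+:3] = (word>>4) & 0x7 = 6  ←
type [7+:1] = (word>>7) & 0x1 = 1
opcode signed 3b, MSB=1: 6 - 8 = -2

-2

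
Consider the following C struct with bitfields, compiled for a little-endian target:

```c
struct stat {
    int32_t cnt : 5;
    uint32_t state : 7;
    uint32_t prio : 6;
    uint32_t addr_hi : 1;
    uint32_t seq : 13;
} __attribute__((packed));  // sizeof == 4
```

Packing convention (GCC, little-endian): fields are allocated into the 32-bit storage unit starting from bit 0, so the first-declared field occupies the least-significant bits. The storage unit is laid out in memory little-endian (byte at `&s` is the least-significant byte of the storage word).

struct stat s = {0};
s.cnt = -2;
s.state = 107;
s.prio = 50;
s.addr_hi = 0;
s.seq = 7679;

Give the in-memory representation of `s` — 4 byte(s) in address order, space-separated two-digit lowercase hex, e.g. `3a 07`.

cnt (5b) val=-2 bits=0x1e at bit 0: 0x0000001e
state (7b) val=107 bits=0x6b at bit 5: 0x00000d7e
prio (6b) val=50 bits=0x32 at bit 12: 0x00032d7e
addr_hi (1b) val=0 bits=0x0 at bit 18: 0x00032d7e
seq (13b) val=7679 bits=0x1dff at bit 19: 0xeffb2d7e
word = 0xeffb2d7e → little-endian bytes:
  [0]=0x7e  [1]=0x2d  [2]=0xfb  [3]=0xef

7e 2d fb ef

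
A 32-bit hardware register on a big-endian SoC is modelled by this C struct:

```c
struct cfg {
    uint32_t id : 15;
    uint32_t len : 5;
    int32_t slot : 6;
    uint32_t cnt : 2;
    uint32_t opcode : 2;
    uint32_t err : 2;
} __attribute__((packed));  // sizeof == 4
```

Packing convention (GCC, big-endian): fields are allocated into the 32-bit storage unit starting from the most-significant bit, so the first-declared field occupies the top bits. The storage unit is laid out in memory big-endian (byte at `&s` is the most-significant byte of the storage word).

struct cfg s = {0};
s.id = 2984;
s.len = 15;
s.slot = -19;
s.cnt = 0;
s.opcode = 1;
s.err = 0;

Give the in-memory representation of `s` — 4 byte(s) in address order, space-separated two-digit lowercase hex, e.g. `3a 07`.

17 50 fb 44

[17+:15] id=2984 & 0x7fff = 0xba8; word=0x17500000
[12+:5] len=15 & 0x1f = 0xf; word=0x1750f000
[6+:6] slot=-19 & 0x3f = 0x2d; word=0x1750fb40
[4+:2] cnt=0 & 0x3 = 0x0; word=0x1750fb40
[2+:2] opcode=1 & 0x3 = 0x1; word=0x1750fb44
[0+:2] err=0 & 0x3 = 0x0; word=0x1750fb44
word = 0x1750fb44 → big-endian bytes:
  [0]=0x17  [1]=0x50  [2]=0xfb  [3]=0x44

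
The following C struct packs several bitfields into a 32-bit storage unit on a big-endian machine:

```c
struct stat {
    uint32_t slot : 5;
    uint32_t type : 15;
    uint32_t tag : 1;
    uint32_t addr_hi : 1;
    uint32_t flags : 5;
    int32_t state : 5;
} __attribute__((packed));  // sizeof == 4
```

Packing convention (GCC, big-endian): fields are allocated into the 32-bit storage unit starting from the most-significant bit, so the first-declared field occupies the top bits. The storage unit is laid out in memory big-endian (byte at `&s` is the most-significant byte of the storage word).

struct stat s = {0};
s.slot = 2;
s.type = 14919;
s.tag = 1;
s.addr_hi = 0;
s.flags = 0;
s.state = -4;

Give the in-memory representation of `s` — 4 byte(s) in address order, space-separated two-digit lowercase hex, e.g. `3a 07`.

slot:5 = 2 → 0x2 << 27 → word 0x10000000
type:15 = 14919 → 0x3a47 << 12 → word 0x13a47000
tag:1 = 1 → 0x1 << 11 → word 0x13a47800
addr_hi:1 = 0 → 0x0 << 10 → word 0x13a47800
flags:5 = 0 → 0x0 << 5 → word 0x13a47800
state:5 = -4 → 0x1c << 0 → word 0x13a4781c
word = 0x13a4781c → big-endian bytes:
  [0]=0x13  [1]=0xa4  [2]=0x78  [3]=0x1c

13 a4 78 1c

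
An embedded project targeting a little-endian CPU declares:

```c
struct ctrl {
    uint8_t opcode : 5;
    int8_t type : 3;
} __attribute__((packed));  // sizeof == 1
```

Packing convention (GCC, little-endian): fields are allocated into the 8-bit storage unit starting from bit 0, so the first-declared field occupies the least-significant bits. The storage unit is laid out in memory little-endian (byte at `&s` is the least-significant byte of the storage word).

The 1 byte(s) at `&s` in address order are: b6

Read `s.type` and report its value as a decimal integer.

[0]=0xb6 (little-endian) → word 0xb6
opcode [0+:5] = (word>>0) & 0x1f = 22
type [5+:3] = (word>>5) & 0x7 = 5  ←
type signed 3b, MSB=1: 5 - 8 = -3

-3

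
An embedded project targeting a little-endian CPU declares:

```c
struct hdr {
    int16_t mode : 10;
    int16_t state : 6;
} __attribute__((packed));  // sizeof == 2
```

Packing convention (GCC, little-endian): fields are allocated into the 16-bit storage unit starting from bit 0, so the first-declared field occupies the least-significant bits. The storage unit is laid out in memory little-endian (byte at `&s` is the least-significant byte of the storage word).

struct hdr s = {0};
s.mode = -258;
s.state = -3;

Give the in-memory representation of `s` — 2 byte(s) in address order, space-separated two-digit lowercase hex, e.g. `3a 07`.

fe f6

mode (10b) val=-258 bits=0x2fe at bit 0: 0x02fe
state (6b) val=-3 bits=0x3d at bit 10: 0xf6fe
word = 0xf6fe → little-endian bytes:
  [0]=0xfe  [1]=0xf6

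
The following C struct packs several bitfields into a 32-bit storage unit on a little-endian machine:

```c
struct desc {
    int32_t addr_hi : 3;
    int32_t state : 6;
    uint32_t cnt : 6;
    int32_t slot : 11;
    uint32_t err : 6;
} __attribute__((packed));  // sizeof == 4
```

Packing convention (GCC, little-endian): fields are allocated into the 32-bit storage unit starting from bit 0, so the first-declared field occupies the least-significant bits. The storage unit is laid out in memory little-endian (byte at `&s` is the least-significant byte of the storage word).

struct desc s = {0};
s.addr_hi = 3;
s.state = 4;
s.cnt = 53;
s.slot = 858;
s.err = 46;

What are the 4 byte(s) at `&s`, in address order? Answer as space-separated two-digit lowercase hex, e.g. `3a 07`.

23 6a ad b9

[0+:3] addr_hi=3 & 0x7 = 0x3; word=0x00000003
[3+:6] state=4 & 0x3f = 0x4; word=0x00000023
[9+:6] cnt=53 & 0x3f = 0x35; word=0x00006a23
[15+:11] slot=858 & 0x7ff = 0x35a; word=0x01ad6a23
[26+:6] err=46 & 0x3f = 0x2e; word=0xb9ad6a23
word = 0xb9ad6a23 → little-endian bytes:
  [0]=0x23  [1]=0x6a  [2]=0xad  [3]=0xb9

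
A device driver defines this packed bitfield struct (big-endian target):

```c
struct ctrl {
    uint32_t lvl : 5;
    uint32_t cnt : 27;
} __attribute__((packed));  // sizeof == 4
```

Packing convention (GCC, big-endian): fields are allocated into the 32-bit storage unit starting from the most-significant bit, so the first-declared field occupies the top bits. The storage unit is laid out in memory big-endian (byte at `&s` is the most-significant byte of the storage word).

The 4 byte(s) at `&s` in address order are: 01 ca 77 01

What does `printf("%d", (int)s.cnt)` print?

30045953

[0]=0x01 [1]=0xca [2]=0x77 [3]=0x01 (big-endian) → word 0x01ca7701
lvl:5 @ bit 27 → (0x01ca7701>>27)&0x1f = 0x0
cnt:27 @ bit 0 → (0x01ca7701>>0)&0x7ffffff = 0x1ca7701  ←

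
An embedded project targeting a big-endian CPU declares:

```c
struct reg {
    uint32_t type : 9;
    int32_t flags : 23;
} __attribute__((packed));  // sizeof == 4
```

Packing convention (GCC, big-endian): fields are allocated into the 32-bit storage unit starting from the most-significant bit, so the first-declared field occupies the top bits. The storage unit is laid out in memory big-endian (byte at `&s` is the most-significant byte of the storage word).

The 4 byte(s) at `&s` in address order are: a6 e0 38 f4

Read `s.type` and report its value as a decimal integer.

[0]=0xa6 [1]=0xe0 [2]=0x38 [3]=0xf4 (big-endian) → word 0xa6e038f4
type:9 @ bit 23 → (0xa6e038f4>>23)&0x1ff = 0x14d  ←
flags:23 @ bit 0 → (0xa6e038f4>>0)&0x7fffff = 0x6038f4

333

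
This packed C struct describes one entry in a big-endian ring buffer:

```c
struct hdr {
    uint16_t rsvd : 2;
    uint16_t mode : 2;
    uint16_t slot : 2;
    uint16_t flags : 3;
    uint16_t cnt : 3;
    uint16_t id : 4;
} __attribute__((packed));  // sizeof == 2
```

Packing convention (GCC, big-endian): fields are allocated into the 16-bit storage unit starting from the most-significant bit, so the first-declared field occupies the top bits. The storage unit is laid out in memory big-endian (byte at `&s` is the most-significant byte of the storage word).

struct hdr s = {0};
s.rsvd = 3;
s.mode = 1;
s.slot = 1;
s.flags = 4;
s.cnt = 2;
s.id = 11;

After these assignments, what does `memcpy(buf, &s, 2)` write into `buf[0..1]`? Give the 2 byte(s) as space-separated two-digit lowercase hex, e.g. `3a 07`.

rsvd (2b) val=3 bits=0x3 at bit 14: 0xc000
mode (2b) val=1 bits=0x1 at bit 12: 0xd000
slot (2b) val=1 bits=0x1 at bit 10: 0xd400
flags (3b) val=4 bits=0x4 at bit 7: 0xd600
cnt (3b) val=2 bits=0x2 at bit 4: 0xd620
id (4b) val=11 bits=0xb at bit 0: 0xd62b
word = 0xd62b → big-endian bytes:
  [0]=0xd6  [1]=0x2b

d6 2b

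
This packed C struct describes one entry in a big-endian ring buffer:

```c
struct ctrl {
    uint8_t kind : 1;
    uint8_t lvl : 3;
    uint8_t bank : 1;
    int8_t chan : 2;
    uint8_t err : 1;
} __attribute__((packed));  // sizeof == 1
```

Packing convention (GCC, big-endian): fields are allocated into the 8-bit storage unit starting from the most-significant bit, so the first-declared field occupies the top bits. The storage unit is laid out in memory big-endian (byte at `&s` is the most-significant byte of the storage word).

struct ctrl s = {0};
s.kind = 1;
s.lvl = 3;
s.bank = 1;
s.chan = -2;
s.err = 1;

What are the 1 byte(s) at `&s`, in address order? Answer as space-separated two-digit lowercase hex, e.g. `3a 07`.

bd

kind (1b) val=1 bits=0x1 at bit 7: 0x80
lvl (3b) val=3 bits=0x3 at bit 4: 0xb0
bank (1b) val=1 bits=0x1 at bit 3: 0xb8
chan (2b) val=-2 bits=0x2 at bit 1: 0xbc
err (1b) val=1 bits=0x1 at bit 0: 0xbd
word = 0xbd → big-endian bytes:
  [0]=0xbd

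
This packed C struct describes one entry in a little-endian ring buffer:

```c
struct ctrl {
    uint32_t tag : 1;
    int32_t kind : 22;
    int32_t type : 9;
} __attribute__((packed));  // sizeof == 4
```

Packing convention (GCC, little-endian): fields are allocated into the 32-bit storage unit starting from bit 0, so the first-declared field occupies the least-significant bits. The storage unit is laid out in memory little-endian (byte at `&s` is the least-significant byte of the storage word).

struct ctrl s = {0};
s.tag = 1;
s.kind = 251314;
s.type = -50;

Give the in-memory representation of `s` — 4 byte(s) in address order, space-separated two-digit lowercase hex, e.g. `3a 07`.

[0+:1] tag=1 & 0x1 = 0x1; word=0x00000001
[1+:22] kind=251314 & 0x3fffff = 0x3d5b2; word=0x0007ab65
[23+:9] type=-50 & 0x1ff = 0x1ce; word=0xe707ab65
word = 0xe707ab65 → little-endian bytes:
  [0]=0x65  [1]=0xab  [2]=0x07  [3]=0xe7

65 ab 07 e7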